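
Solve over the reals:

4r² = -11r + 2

r = -2.9212 or r = 0.1712

Rearrange to standard form: 4r² + 11r - 2 = 0.
Discriminant: (11)² − 4·4·(-2) = 153.
Quadratic formula: r = (-11 ± √153) / 8.
So r = -11/8 + 3·√(17)/8 ≈ 0.1712 or r = -3·√(17)/8 - 11/8 ≈ -2.9212.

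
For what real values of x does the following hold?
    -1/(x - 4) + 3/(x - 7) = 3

Multiply both sides by (x - 4)(x - 7):
-(x - 7) + 3(x - 4) = 3(x - 4)(x - 7).
Expand and collect terms: 3x^2 - 35x + 89 = 0.
By the quadratic formula, x = (35 +/- sqrt(157)) / 6, so x ~= 7.9217 or x ~= 3.745.
Neither value makes a denominator zero (x != 4, x != 7), so both are valid.

x = 3.745 or x = 7.9217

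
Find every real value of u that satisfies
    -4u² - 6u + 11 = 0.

Discriminant: (-6)² − 4·(-4)·11 = 212.
Quadratic formula: u = (6 ± √212) / (-8).
So u = -√(53)/4 - 3/4 ≈ -2.57 or u = -3/4 + √(53)/4 ≈ 1.07.

u = -2.57 or u = 1.07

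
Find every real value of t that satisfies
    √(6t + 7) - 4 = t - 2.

t = -1 or t = 3

Isolate the radical: √(6t + 7) = t + 2.
Square both sides: 6t + 7 = (t + 2)².
Expand and rearrange: t² - 2t - 3 = 0.
Solving gives t = 3 or t = -1.
Check each candidate in the original equation:
  t = 3: √(25) = 5, while t + 2 = 5 — valid.
  t = -1: √(1) = 1, while t + 2 = 1 — valid.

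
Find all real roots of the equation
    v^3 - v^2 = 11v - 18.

v = -3.5414 or v = 2 or v = 2.5414

Rearrange: v^3 - v^2 - 11v + 18 = 0.
Possible rational roots are divisors of 18. Testing v = 2 gives 0, so (v - 2) is a factor.
Divide: v^3 - v^2 - 11v + 18 = (v - 2)(v^2 + v - 9).
Apply the quadratic formula to v^2 + v - 9 = 0: v = (-1 +/- sqrt(37))/2, i.e. v ~= 2.5414 or v ~= -3.5414.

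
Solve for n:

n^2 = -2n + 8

Bring every term to one side: n^2 + 2n - 8 = 0.
Factor: (n - 2)(n + 4) = 0.
So n = 2 or n = -4.

n = -4 or n = 2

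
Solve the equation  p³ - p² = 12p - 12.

Rearrange: p³ - p² - 12p + 12 = 0.
Possible rational roots are divisors of 12. Testing p = 1 gives 0, so (p - 1) is a factor.
Divide: p³ - p² - 12p + 12 = (p - 1)(p² - 12).
Apply the quadratic formula to p² - 12 = 0: p = (0 ± √48)/2, i.e. p ≈ 3.4641 or p ≈ -3.4641.

p = -3.4641 or p = 1 or p = 3.4641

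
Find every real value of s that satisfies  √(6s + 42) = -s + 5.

s = -1

Square both sides: 6s + 42 = (-s + 5)².
Expand and rearrange: s² - 16s - 17 = 0.
Solving gives s = 17 or s = -1.
Check each candidate in the original equation:
  s = 17: √(144) = 12, while -s + 5 = -12 — extraneous.
  s = -1: √(36) = 6, while -s + 5 = 6 — valid.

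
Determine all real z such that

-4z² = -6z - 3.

Rearrange to standard form: -4z² + 6z + 3 = 0.
Discriminant: (6)² − 4·(-4)·3 = 84.
Quadratic formula: z = (-6 ± √84) / (-8).
So z = 3/4 - √(21)/4 ≈ -0.3956 or z = 3/4 + √(21)/4 ≈ 1.8956.

z = -0.3956 or z = 1.8956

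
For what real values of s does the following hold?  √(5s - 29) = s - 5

Square both sides: 5s - 29 = (s - 5)².
Expand and rearrange: s² - 15s + 54 = 0.
Solving gives s = 9 or s = 6.
Check each candidate in the original equation:
  s = 9: √(16) = 4, while s - 5 = 4 — valid.
  s = 6: √(1) = 1, while s - 5 = 1 — valid.

s = 6 or s = 9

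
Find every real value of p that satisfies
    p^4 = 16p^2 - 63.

p = -3 or p = -2.6458 or p = 2.6458 or p = 3

Let u = p^2. The equation becomes u^2 - 16u + 63 = 0.
Factor: (u - 9)(u - 7) = 0, so u = 9 or u = 7.
p^2 = 9 gives p = +/-3.
p^2 = 7 gives p = +/-sqrt(7) ~= +/-2.6458.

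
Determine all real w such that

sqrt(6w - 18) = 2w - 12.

Square both sides: 6w - 18 = (2w - 12)^2.
Expand and rearrange: 4w^2 - 54w + 162 = 0.
Solving gives w = 9 or w = 4.5.
Check each candidate in the original equation:
  w = 9: sqrt(36) = 6, while 2w - 12 = 6 — valid.
  w = 4.5: sqrt(9) = 3, while 2w - 12 = -3 — extraneous.

w = 9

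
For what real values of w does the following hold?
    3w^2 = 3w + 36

w = -3 or w = 4

Bring every term to one side: 3w^2 - 3w - 36 = 0.
Factor: 3(w + 3)(w - 4) = 0.
So w = -3 or w = 4.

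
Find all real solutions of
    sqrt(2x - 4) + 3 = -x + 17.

x = 10

Isolate the radical: sqrt(2x - 4) = -x + 14.
Square both sides: 2x - 4 = (-x + 14)^2.
Expand and rearrange: x^2 - 30x + 200 = 0.
Solving gives x = 20 or x = 10.
Check each candidate in the original equation:
  x = 20: sqrt(36) = 6, while -x + 14 = -6 — extraneous.
  x = 10: sqrt(16) = 4, while -x + 14 = 4 — valid.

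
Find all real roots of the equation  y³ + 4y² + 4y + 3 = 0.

y = -3

Possible rational roots are divisors of 3. Testing y = -3 gives 0, so (y + 3) is a factor.
Divide: y³ + 4y² + 4y + 3 = (y + 3)(y² + y + 1).
The quadratic y² + y + 1 has discriminant -3 < 0, so no further real roots.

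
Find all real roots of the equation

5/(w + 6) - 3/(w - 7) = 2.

Multiply both sides by (w + 6)(w - 7):
5(w - 7) - 3(w + 6) = 2(w + 6)(w - 7).
Expand and collect terms: 2w² - 4w - 31 = 0.
By the quadratic formula, w = (4 ± √264) / 4, so w ≈ 5.062 or w ≈ -3.062.
Neither value makes a denominator zero (w ≠ -6, w ≠ 7), so both are valid.

w = -3.062 or w = 5.062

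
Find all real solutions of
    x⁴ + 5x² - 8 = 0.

Let u = x². The equation becomes u² + 5u - 8 = 0.
By the quadratic formula, u = -5/2 + √(57)/2 or u = -√(57)/2 - 5/2.
x² = -5/2 + √(57)/2 gives x = ±√(-5/2 + √(57)/2) ≈ ±1.1291.
x² = -√(57)/2 - 5/2 < 0 has no real solution.

x = -1.1291 or x = 1.1291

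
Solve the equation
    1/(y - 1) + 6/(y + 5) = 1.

Multiply both sides by (y - 1)(y + 5):
(y + 5) + 6(y - 1) = (y - 1)(y + 5).
Expand and collect terms: y^2 - 3y - 4 = 0.
Factor or apply the quadratic formula: y = 4 or y = -1.
Neither value makes a denominator zero (y != 1, y != -5), so both are valid.

y = -1 or y = 4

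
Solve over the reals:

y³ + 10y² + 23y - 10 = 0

Possible rational roots are divisors of -10. Testing y = -5 gives 0, so (y + 5) is a factor.
Divide: y³ + 10y² + 23y - 10 = (y + 5)(y² + 5y - 2).
Apply the quadratic formula to y² + 5y - 2 = 0: y = (-5 ± √33)/2, i.e. y ≈ 0.3723 or y ≈ -5.3723.

y = -5.3723 or y = -5 or y = 0.3723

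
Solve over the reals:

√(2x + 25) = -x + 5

x = 0

Square both sides: 2x + 25 = (-x + 5)².
Expand and rearrange: x² - 12x = 0.
Solving gives x = 12 or x = 0.
Check each candidate in the original equation:
  x = 12: √(49) = 7, while -x + 5 = -7 — extraneous.
  x = 0: √(25) = 5, while -x + 5 = 5 — valid.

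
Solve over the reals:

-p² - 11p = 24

Bring every term to one side: -p² - 11p - 24 = 0.
Factor: -1(p + 3)(p + 8) = 0.
So p = -3 or p = -8.

p = -8 or p = -3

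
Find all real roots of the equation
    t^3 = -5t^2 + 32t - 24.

t = -8.899 or t = 0.899 or t = 3

Rearrange: t^3 + 5t^2 - 32t + 24 = 0.
Possible rational roots are divisors of 24. Testing t = 3 gives 0, so (t - 3) is a factor.
Divide: t^3 + 5t^2 - 32t + 24 = (t - 3)(t^2 + 8t - 8).
Apply the quadratic formula to t^2 + 8t - 8 = 0: t = (-8 +/- sqrt(96))/2, i.e. t ~= 0.899 or t ~= -8.899.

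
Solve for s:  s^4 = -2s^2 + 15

Let u = s^2. The equation becomes u^2 + 2u - 15 = 0.
Factor: (u - 3)(u + 5) = 0, so u = 3 or u = -5.
s^2 = 3 gives s = +/-sqrt(3) ~= +/-1.7321.
s^2 = -5 < 0 has no real solution.

s = -1.7321 or s = 1.7321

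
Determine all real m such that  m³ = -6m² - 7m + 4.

Rearrange: m³ + 6m² + 7m - 4 = 0.
Possible rational roots are divisors of -4. Testing m = -4 gives 0, so (m + 4) is a factor.
Divide: m³ + 6m² + 7m - 4 = (m + 4)(m² + 2m - 1).
Apply the quadratic formula to m² + 2m - 1 = 0: m = (-2 ± √8)/2, i.e. m ≈ 0.4142 or m ≈ -2.4142.

m = -4 or m = -2.4142 or m = 0.4142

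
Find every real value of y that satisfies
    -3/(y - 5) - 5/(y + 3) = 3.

y = -4.8549 or y = 4.1882

Multiply both sides by (y - 5)(y + 3):
-3(y + 3) - 5(y - 5) = 3(y - 5)(y + 3).
Expand and collect terms: 3y² + 2y - 61 = 0.
By the quadratic formula, y = (-2 ± √736) / 6, so y ≈ 4.1882 or y ≈ -4.8549.
Neither value makes a denominator zero (y ≠ 5, y ≠ -3), so both are valid.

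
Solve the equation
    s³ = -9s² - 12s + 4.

Rearrange: s³ + 9s² + 12s - 4 = 0.
Possible rational roots are divisors of -4. Testing s = -2 gives 0, so (s + 2) is a factor.
Divide: s³ + 9s² + 12s - 4 = (s + 2)(s² + 7s - 2).
Apply the quadratic formula to s² + 7s - 2 = 0: s = (-7 ± √57)/2, i.e. s ≈ 0.2749 or s ≈ -7.2749.

s = -7.2749 or s = -2 or s = 0.2749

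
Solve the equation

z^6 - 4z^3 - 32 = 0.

z = -1.5874 or z = 2

Let u = z^3. The equation becomes u^2 - 4u - 32 = 0.
Factor: (u - 8)(u + 4) = 0, so u = 8 or u = -4.
z^3 = 8 gives z = 2.
z^3 = -4 gives z = -(4)^(1/3) ~= -1.5874.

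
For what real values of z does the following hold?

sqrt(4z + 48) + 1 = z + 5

Isolate the radical: sqrt(4z + 48) = z + 4.
Square both sides: 4z + 48 = (z + 4)^2.
Expand and rearrange: z^2 + 4z - 32 = 0.
Solving gives z = 4 or z = -8.
Check each candidate in the original equation:
  z = 4: sqrt(64) = 8, while z + 4 = 8 — valid.
  z = -8: sqrt(16) = 4, while z + 4 = -4 — extraneous.

z = 4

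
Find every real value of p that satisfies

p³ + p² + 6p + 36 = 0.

Possible rational roots are divisors of 36. Testing p = -3 gives 0, so (p + 3) is a factor.
Divide: p³ + p² + 6p + 36 = (p + 3)(p² - 2p + 12).
The quadratic p² - 2p + 12 has discriminant -44 < 0, so no further real roots.

p = -3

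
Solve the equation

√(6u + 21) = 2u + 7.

u = -3.5 or u = -2

Square both sides: 6u + 21 = (2u + 7)².
Expand and rearrange: 4u² + 22u + 28 = 0.
Solving gives u = -2 or u = -3.5.
Check each candidate in the original equation:
  u = -2: √(9) = 3, while 2u + 7 = 3 — valid.
  u = -3.5: √(0) = 0, while 2u + 7 = 0 — valid.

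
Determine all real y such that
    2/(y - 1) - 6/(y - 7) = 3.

Multiply both sides by (y - 1)(y - 7):
2(y - 7) - 6(y - 1) = 3(y - 1)(y - 7).
Expand and collect terms: 3y² - 20y + 29 = 0.
By the quadratic formula, y = (20 ± √52) / 6, so y ≈ 4.5352 or y ≈ 2.1315.
Neither value makes a denominator zero (y ≠ 1, y ≠ 7), so both are valid.

y = 2.1315 or y = 4.5352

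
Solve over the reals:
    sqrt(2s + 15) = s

Square both sides: 2s + 15 = (s)^2.
Expand and rearrange: s^2 - 2s - 15 = 0.
Solving gives s = 5 or s = -3.
Check each candidate in the original equation:
  s = 5: sqrt(25) = 5, while s = 5 — valid.
  s = -3: sqrt(9) = 3, while s = -3 — extraneous.

s = 5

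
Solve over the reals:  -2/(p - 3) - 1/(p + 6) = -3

Multiply both sides by (p - 3)(p + 6):
-2(p + 6) - (p - 3) = -3(p - 3)(p + 6).
Expand and collect terms: -3p² - 6p + 63 = 0.
By the quadratic formula, p = (6 ± √792) / -6, so p ≈ -5.6904 or p ≈ 3.6904.
Neither value makes a denominator zero (p ≠ 3, p ≠ -6), so both are valid.

p = -5.6904 or p = 3.6904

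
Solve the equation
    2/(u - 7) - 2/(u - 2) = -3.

u = 2.7922 or u = 6.2078

Multiply both sides by (u - 7)(u - 2):
2(u - 2) - 2(u - 7) = -3(u - 7)(u - 2).
Expand and collect terms: -3u^2 + 27u - 52 = 0.
By the quadratic formula, u = (-27 +/- sqrt(105)) / -6, so u ~= 2.7922 or u ~= 6.2078.
Neither value makes a denominator zero (u != 7, u != 2), so both are valid.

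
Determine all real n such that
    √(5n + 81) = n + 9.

Square both sides: 5n + 81 = (n + 9)².
Expand and rearrange: n² + 13n = 0.
Solving gives n = 0 or n = -13.
Check each candidate in the original equation:
  n = 0: √(81) = 9, while n + 9 = 9 — valid.
  n = -13: √(16) = 4, while n + 9 = -4 — extraneous.

n = 0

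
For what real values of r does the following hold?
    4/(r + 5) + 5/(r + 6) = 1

r = -5.4721 or r = 3.4721

Multiply both sides by (r + 5)(r + 6):
4(r + 6) + 5(r + 5) = (r + 5)(r + 6).
Expand and collect terms: r² + 2r - 19 = 0.
By the quadratic formula, r = (-2 ± √80) / 2, so r ≈ 3.4721 or r ≈ -5.4721.
Neither value makes a denominator zero (r ≠ -5, r ≠ -6), so both are valid.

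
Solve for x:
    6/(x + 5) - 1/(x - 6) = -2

Multiply both sides by (x + 5)(x - 6):
6(x - 6) - (x + 5) = -2(x + 5)(x - 6).
Expand and collect terms: -2x² - 3x + 101 = 0.
By the quadratic formula, x = (3 ± √817) / -4, so x ≈ -7.8958 or x ≈ 6.3958.
Neither value makes a denominator zero (x ≠ -5, x ≠ 6), so both are valid.

x = -7.8958 or x = 6.3958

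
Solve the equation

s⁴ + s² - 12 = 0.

Let u = s². The equation becomes u² + u - 12 = 0.
Factor: (u - 3)(u + 4) = 0, so u = 3 or u = -4.
s² = 3 gives s = ±√(3) ≈ ±1.7321.
s² = -4 < 0 has no real solution.

s = -1.7321 or s = 1.7321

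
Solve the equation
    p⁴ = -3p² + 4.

Let u = p². The equation becomes u² + 3u - 4 = 0.
Factor: (u - 1)(u + 4) = 0, so u = 1 or u = -4.
p² = 1 gives p = ±1.
p² = -4 < 0 has no real solution.

p = -1 or p = 1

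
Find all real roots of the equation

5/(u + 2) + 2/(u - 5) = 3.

u = -0.5131 or u = 5.8465

Multiply both sides by (u + 2)(u - 5):
5(u - 5) + 2(u + 2) = 3(u + 2)(u - 5).
Expand and collect terms: 3u² - 16u - 9 = 0.
By the quadratic formula, u = (16 ± √364) / 6, so u ≈ 5.8465 or u ≈ -0.5131.
Neither value makes a denominator zero (u ≠ -2, u ≠ 5), so both are valid.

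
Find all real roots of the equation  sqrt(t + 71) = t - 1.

t = 10

Square both sides: t + 71 = (t - 1)^2.
Expand and rearrange: t^2 - 3t - 70 = 0.
Solving gives t = 10 or t = -7.
Check each candidate in the original equation:
  t = 10: sqrt(81) = 9, while t - 1 = 9 — valid.
  t = -7: sqrt(64) = 8, while t - 1 = -8 — extraneous.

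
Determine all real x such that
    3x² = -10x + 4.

Rearrange to standard form: 3x² + 10x - 4 = 0.
Discriminant: (10)² − 4·3·(-4) = 148.
Quadratic formula: x = (-10 ± √148) / 6.
So x = -5/3 + √(37)/3 ≈ 0.3609 or x = -√(37)/3 - 5/3 ≈ -3.6943.

x = -3.6943 or x = 0.3609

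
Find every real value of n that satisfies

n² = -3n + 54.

n = -9 or n = 6

Bring every term to one side: n² + 3n - 54 = 0.
Factor: (n + 9)(n - 6) = 0.
So n = -9 or n = 6.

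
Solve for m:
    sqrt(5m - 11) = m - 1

m = 3 or m = 4

Square both sides: 5m - 11 = (m - 1)^2.
Expand and rearrange: m^2 - 7m + 12 = 0.
Solving gives m = 4 or m = 3.
Check each candidate in the original equation:
  m = 4: sqrt(9) = 3, while m - 1 = 3 — valid.
  m = 3: sqrt(4) = 2, while m - 1 = 2 — valid.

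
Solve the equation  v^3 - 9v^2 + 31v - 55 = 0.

Possible rational roots are divisors of -55. Testing v = 5 gives 0, so (v - 5) is a factor.
Divide: v^3 - 9v^2 + 31v - 55 = (v - 5)(v^2 - 4v + 11).
The quadratic v^2 - 4v + 11 has discriminant -28 < 0, so no further real roots.

v = 5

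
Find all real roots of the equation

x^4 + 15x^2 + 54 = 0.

Let u = x^2. The equation becomes u^2 + 15u + 54 = 0.
Factor: (u + 6)(u + 9) = 0, so u = -6 or u = -9.
x^2 = -6 < 0 has no real solution.
x^2 = -9 < 0 has no real solution.

No real solutions.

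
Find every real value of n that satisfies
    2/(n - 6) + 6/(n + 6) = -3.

Multiply both sides by (n - 6)(n + 6):
2(n + 6) + 6(n - 6) = -3(n - 6)(n + 6).
Expand and collect terms: -3n^2 - 8n + 132 = 0.
By the quadratic formula, n = (8 +/- sqrt(1648)) / -6, so n ~= -8.0993 or n ~= 5.4326.
Neither value makes a denominator zero (n != 6, n != -6), so both are valid.

n = -8.0993 or n = 5.4326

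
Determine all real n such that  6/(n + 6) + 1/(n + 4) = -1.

n = -12.772 or n = -4.228

Multiply both sides by (n + 6)(n + 4):
6(n + 4) + (n + 6) = -(n + 6)(n + 4).
Expand and collect terms: -n^2 - 17n - 54 = 0.
By the quadratic formula, n = (17 +/- sqrt(73)) / -2, so n ~= -12.772 or n ~= -4.228.
Neither value makes a denominator zero (n != -6, n != -4), so both are valid.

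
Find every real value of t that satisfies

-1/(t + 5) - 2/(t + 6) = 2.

t = -7.2808 or t = -5.2192

Multiply both sides by (t + 5)(t + 6):
-(t + 6) - 2(t + 5) = 2(t + 5)(t + 6).
Expand and collect terms: 2t^2 + 25t + 76 = 0.
By the quadratic formula, t = (-25 +/- sqrt(17)) / 4, so t ~= -5.2192 or t ~= -7.2808.
Neither value makes a denominator zero (t != -5, t != -6), so both are valid.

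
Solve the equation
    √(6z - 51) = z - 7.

z = 10

Square both sides: 6z - 51 = (z - 7)².
Expand and rearrange: z² - 20z + 100 = 0.
This gives the repeated root z = 10.
Check in the original equation:
  z = 10: √(9) = 3, while z - 7 = 3 — valid.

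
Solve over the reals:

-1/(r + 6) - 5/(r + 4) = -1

r = -5.7417 or r = 1.7417

Multiply both sides by (r + 6)(r + 4):
-(r + 4) - 5(r + 6) = -(r + 6)(r + 4).
Expand and collect terms: -r^2 - 4r + 10 = 0.
By the quadratic formula, r = (4 +/- sqrt(56)) / -2, so r ~= -5.7417 or r ~= 1.7417.
Neither value makes a denominator zero (r != -6, r != -4), so both are valid.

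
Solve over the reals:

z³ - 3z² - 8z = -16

z = -2.5616 or z = 1.5616 or z = 4

Rearrange: z³ - 3z² - 8z + 16 = 0.
Possible rational roots are divisors of 16. Testing z = 4 gives 0, so (z - 4) is a factor.
Divide: z³ - 3z² - 8z + 16 = (z - 4)(z² + z - 4).
Apply the quadratic formula to z² + z - 4 = 0: z = (-1 ± √17)/2, i.e. z ≈ 1.5616 or z ≈ -2.5616.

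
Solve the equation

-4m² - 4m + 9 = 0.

m = -2.0811 or m = 1.0811

Discriminant: (-4)² − 4·(-4)·9 = 160.
Quadratic formula: m = (4 ± √160) / (-8).
So m = -√(10)/2 - 1/2 ≈ -2.0811 or m = -1/2 + √(10)/2 ≈ 1.0811.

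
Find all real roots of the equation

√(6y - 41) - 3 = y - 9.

y = 7 or y = 11

Isolate the radical: √(6y - 41) = y - 6.
Square both sides: 6y - 41 = (y - 6)².
Expand and rearrange: y² - 18y + 77 = 0.
Solving gives y = 11 or y = 7.
Check each candidate in the original equation:
  y = 11: √(25) = 5, while y - 6 = 5 — valid.
  y = 7: √(1) = 1, while y - 6 = 1 — valid.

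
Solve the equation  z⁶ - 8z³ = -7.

Let u = z³. The equation becomes u² - 8u + 7 = 0.
Factor: (u - 7)(u - 1) = 0, so u = 7 or u = 1.
z³ = 7 gives z = ∛(7) ≈ 1.9129.
z³ = 1 gives z = 1.

z = 1 or z = 1.9129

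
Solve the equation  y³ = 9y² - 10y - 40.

y = -1.5311 or y = 4 or y = 6.5311

Rearrange: y³ - 9y² + 10y + 40 = 0.
Possible rational roots are divisors of 40. Testing y = 4 gives 0, so (y - 4) is a factor.
Divide: y³ - 9y² + 10y + 40 = (y - 4)(y² - 5y - 10).
Apply the quadratic formula to y² - 5y - 10 = 0: y = (5 ± √65)/2, i.e. y ≈ 6.5311 or y ≈ -1.5311.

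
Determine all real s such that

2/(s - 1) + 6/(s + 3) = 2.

Multiply both sides by (s - 1)(s + 3):
2(s + 3) + 6(s - 1) = 2(s - 1)(s + 3).
Expand and collect terms: 2s^2 - 4s - 6 = 0.
Factor or apply the quadratic formula: s = 3 or s = -1.
Neither value makes a denominator zero (s != 1, s != -3), so both are valid.

s = -1 or s = 3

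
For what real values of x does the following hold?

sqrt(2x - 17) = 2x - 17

Square both sides: 2x - 17 = (2x - 17)^2.
Expand and rearrange: 4x^2 - 70x + 306 = 0.
Solving gives x = 9 or x = 8.5.
Check each candidate in the original equation:
  x = 9: sqrt(1) = 1, while 2x - 17 = 1 — valid.
  x = 8.5: sqrt(0) = 0, while 2x - 17 = 0 — valid.

x = 8.5 or x = 9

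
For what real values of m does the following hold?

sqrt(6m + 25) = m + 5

Square both sides: 6m + 25 = (m + 5)^2.
Expand and rearrange: m^2 + 4m = 0.
Solving gives m = 0 or m = -4.
Check each candidate in the original equation:
  m = 0: sqrt(25) = 5, while m + 5 = 5 — valid.
  m = -4: sqrt(1) = 1, while m + 5 = 1 — valid.

m = -4 or m = 0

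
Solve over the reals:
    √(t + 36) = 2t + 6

t = 0

Square both sides: t + 36 = (2t + 6)².
Expand and rearrange: 4t² + 23t = 0.
Solving gives t = 0 or t = -5.75.
Check each candidate in the original equation:
  t = 0: √(36) = 6, while 2t + 6 = 6 — valid.
  t = -5.75: √(30.25) = 5.5, while 2t + 6 = -5.5 — extraneous.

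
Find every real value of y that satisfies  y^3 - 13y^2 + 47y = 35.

y = 1 or y = 5 or y = 7

Rearrange: y^3 - 13y^2 + 47y - 35 = 0.
Possible rational roots are divisors of -35. Testing y = 5 gives 0, so (y - 5) is a factor.
Divide: y^3 - 13y^2 + 47y - 35 = (y - 5)(y^2 - 8y + 7).
Factor the quadratic: y = 7 or y = 1.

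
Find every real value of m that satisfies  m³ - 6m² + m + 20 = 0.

Possible rational roots are divisors of 20. Testing m = 5 gives 0, so (m - 5) is a factor.
Divide: m³ - 6m² + m + 20 = (m - 5)(m² - m - 4).
Apply the quadratic formula to m² - m - 4 = 0: m = (1 ± √17)/2, i.e. m ≈ 2.5616 or m ≈ -1.5616.

m = -1.5616 or m = 2.5616 or m = 5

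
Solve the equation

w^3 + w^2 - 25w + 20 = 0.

Possible rational roots are divisors of 20. Testing w = 4 gives 0, so (w - 4) is a factor.
Divide: w^3 + w^2 - 25w + 20 = (w - 4)(w^2 + 5w - 5).
Apply the quadratic formula to w^2 + 5w - 5 = 0: w = (-5 +/- sqrt(45))/2, i.e. w ~= 0.8541 or w ~= -5.8541.

w = -5.8541 or w = 0.8541 or w = 4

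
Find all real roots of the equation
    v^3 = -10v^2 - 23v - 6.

v = -6.7016 or v = -3 or v = -0.2984

Rearrange: v^3 + 10v^2 + 23v + 6 = 0.
Possible rational roots are divisors of 6. Testing v = -3 gives 0, so (v + 3) is a factor.
Divide: v^3 + 10v^2 + 23v + 6 = (v + 3)(v^2 + 7v + 2).
Apply the quadratic formula to v^2 + 7v + 2 = 0: v = (-7 +/- sqrt(41))/2, i.e. v ~= -0.2984 or v ~= -6.7016.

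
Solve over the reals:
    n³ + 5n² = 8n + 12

Rearrange: n³ + 5n² - 8n - 12 = 0.
Possible rational roots are divisors of -12. Testing n = -1 gives 0, so (n + 1) is a factor.
Divide: n³ + 5n² - 8n - 12 = (n + 1)(n² + 4n - 12).
Factor the quadratic: n = 2 or n = -6.

n = -6 or n = -1 or n = 2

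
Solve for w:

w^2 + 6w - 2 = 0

w = -6.3166 or w = 0.3166

Discriminant: (6)^2 - 4*1*(-2) = 44.
Quadratic formula: w = (-6 +/- sqrt(44)) / 2.
So w = -3 + sqrt(11) ~= 0.3166 or w = -sqrt(11) - 3 ~= -6.3166.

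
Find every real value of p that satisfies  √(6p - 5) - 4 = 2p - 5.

p = 1 or p = 1.5

Isolate the radical: √(6p - 5) = 2p - 1.
Square both sides: 6p - 5 = (2p - 1)².
Expand and rearrange: 4p² - 10p + 6 = 0.
Solving gives p = 1.5 or p = 1.
Check each candidate in the original equation:
  p = 1.5: √(4) = 2, while 2p - 1 = 2 — valid.
  p = 1: √(1) = 1, while 2p - 1 = 1 — valid.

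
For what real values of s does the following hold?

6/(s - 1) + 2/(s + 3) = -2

Multiply both sides by (s - 1)(s + 3):
6(s + 3) + 2(s - 1) = -2(s - 1)(s + 3).
Expand and collect terms: -2s² - 12s - 10 = 0.
Factor or apply the quadratic formula: s = -5 or s = -1.
Neither value makes a denominator zero (s ≠ 1, s ≠ -3), so both are valid.

s = -5 or s = -1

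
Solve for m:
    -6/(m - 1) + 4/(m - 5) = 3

Multiply both sides by (m - 1)(m - 5):
-6(m - 5) + 4(m - 1) = 3(m - 1)(m - 5).
Expand and collect terms: 3m² - 16m - 11 = 0.
By the quadratic formula, m = (16 ± √388) / 6, so m ≈ 5.9496 or m ≈ -0.6163.
Neither value makes a denominator zero (m ≠ 1, m ≠ 5), so both are valid.

m = -0.6163 or m = 5.9496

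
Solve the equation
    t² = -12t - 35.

Bring every term to one side: t² + 12t + 35 = 0.
Factor: (t + 7)(t + 5) = 0.
So t = -7 or t = -5.

t = -7 or t = -5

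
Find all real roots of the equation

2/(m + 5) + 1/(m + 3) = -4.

m = -5.5542 or m = -3.1958

Multiply both sides by (m + 5)(m + 3):
2(m + 3) + (m + 5) = -4(m + 5)(m + 3).
Expand and collect terms: -4m^2 - 35m - 71 = 0.
By the quadratic formula, m = (35 +/- sqrt(89)) / -8, so m ~= -5.5542 or m ~= -3.1958.
Neither value makes a denominator zero (m != -5, m != -3), so both are valid.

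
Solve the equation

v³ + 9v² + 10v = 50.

v = -5.7417 or v = -5 or v = 1.7417

Rearrange: v³ + 9v² + 10v - 50 = 0.
Possible rational roots are divisors of -50. Testing v = -5 gives 0, so (v + 5) is a factor.
Divide: v³ + 9v² + 10v - 50 = (v + 5)(v² + 4v - 10).
Apply the quadratic formula to v² + 4v - 10 = 0: v = (-4 ± √56)/2, i.e. v ≈ 1.7417 or v ≈ -5.7417.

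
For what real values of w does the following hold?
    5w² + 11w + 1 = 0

Discriminant: (11)² − 4·5·1 = 101.
Quadratic formula: w = (-11 ± √101) / 10.
So w = -11/10 + √(101)/10 ≈ -0.095 or w = -11/10 - √(101)/10 ≈ -2.105.

w = -2.105 or w = -0.095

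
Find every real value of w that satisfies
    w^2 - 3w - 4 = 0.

w = -1 or w = 4

Factor: (w - 4)(w + 1) = 0.
So w = 4 or w = -1.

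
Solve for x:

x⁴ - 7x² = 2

x = -2.6972 or x = 2.6972

Let u = x². The equation becomes u² - 7u - 2 = 0.
By the quadratic formula, u = 7/2 + √(57)/2 or u = 7/2 - √(57)/2.
x² = 7/2 + √(57)/2 gives x = ±√(7/2 + √(57)/2) ≈ ±2.6972.
x² = 7/2 - √(57)/2 < 0 has no real solution.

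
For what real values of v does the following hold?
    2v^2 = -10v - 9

Rearrange to standard form: 2v^2 + 10v + 9 = 0.
Discriminant: (10)^2 - 4*2*9 = 28.
Quadratic formula: v = (-10 +/- sqrt(28)) / 4.
So v = -5/2 + sqrt(7)/2 ~= -1.1771 or v = -5/2 - sqrt(7)/2 ~= -3.8229.

v = -3.8229 or v = -1.1771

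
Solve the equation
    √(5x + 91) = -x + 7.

x = -2

Square both sides: 5x + 91 = (-x + 7)².
Expand and rearrange: x² - 19x - 42 = 0.
Solving gives x = 21 or x = -2.
Check each candidate in the original equation:
  x = 21: √(196) = 14, while -x + 7 = -14 — extraneous.
  x = -2: √(81) = 9, while -x + 7 = 9 — valid.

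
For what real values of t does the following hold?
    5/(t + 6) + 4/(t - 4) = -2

t = -8.9564 or t = 2.4564

Multiply both sides by (t + 6)(t - 4):
5(t - 4) + 4(t + 6) = -2(t + 6)(t - 4).
Expand and collect terms: -2t² - 13t + 44 = 0.
By the quadratic formula, t = (13 ± √521) / -4, so t ≈ -8.9564 or t ≈ 2.4564.
Neither value makes a denominator zero (t ≠ -6, t ≠ 4), so both are valid.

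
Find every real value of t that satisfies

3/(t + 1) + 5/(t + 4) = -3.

t = -6.0756 or t = -1.5911

Multiply both sides by (t + 1)(t + 4):
3(t + 4) + 5(t + 1) = -3(t + 1)(t + 4).
Expand and collect terms: -3t² - 23t - 29 = 0.
By the quadratic formula, t = (23 ± √181) / -6, so t ≈ -6.0756 or t ≈ -1.5911.
Neither value makes a denominator zero (t ≠ -1, t ≠ -4), so both are valid.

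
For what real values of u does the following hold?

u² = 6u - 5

u = 1 or u = 5

Bring every term to one side: u² - 6u + 5 = 0.
Factor: (u - 1)(u - 5) = 0.
So u = 1 or u = 5.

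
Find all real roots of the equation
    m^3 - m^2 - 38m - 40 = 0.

m = -5 or m = -1.1231 or m = 7.1231

Possible rational roots are divisors of -40. Testing m = -5 gives 0, so (m + 5) is a factor.
Divide: m^3 - m^2 - 38m - 40 = (m + 5)(m^2 - 6m - 8).
Apply the quadratic formula to m^2 - 6m - 8 = 0: m = (6 +/- sqrt(68))/2, i.e. m ~= 7.1231 or m ~= -1.1231.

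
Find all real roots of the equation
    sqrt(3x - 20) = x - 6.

x = 7 or x = 8

Square both sides: 3x - 20 = (x - 6)^2.
Expand and rearrange: x^2 - 15x + 56 = 0.
Solving gives x = 8 or x = 7.
Check each candidate in the original equation:
  x = 8: sqrt(4) = 2, while x - 6 = 2 — valid.
  x = 7: sqrt(1) = 1, while x - 6 = 1 — valid.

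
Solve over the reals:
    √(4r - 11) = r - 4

r = 9

Square both sides: 4r - 11 = (r - 4)².
Expand and rearrange: r² - 12r + 27 = 0.
Solving gives r = 9 or r = 3.
Check each candidate in the original equation:
  r = 9: √(25) = 5, while r - 4 = 5 — valid.
  r = 3: √(1) = 1, while r - 4 = -1 — extraneous.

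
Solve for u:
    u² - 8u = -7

Bring every term to one side: u² - 8u + 7 = 0.
Factor: (u - 7)(u - 1) = 0.
So u = 7 or u = 1.

u = 1 or u = 7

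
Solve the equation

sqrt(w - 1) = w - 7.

w = 10

Square both sides: w - 1 = (w - 7)^2.
Expand and rearrange: w^2 - 15w + 50 = 0.
Solving gives w = 10 or w = 5.
Check each candidate in the original equation:
  w = 10: sqrt(9) = 3, while w - 7 = 3 — valid.
  w = 5: sqrt(4) = 2, while w - 7 = -2 — extraneous.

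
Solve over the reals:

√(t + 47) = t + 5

Square both sides: t + 47 = (t + 5)².
Expand and rearrange: t² + 9t - 22 = 0.
Solving gives t = 2 or t = -11.
Check each candidate in the original equation:
  t = 2: √(49) = 7, while t + 5 = 7 — valid.
  t = -11: √(36) = 6, while t + 5 = -6 — extraneous.

t = 2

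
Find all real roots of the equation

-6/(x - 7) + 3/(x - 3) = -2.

Multiply both sides by (x - 7)(x - 3):
-6(x - 3) + 3(x - 7) = -2(x - 7)(x - 3).
Expand and collect terms: -2x² + 23x - 39 = 0.
By the quadratic formula, x = (-23 ± √217) / -4, so x ≈ 2.0673 or x ≈ 9.4327.
Neither value makes a denominator zero (x ≠ 7, x ≠ 3), so both are valid.

x = 2.0673 or x = 9.4327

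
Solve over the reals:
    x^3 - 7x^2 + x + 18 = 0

x = -1.4051 or x = 2 or x = 6.4051

Possible rational roots are divisors of 18. Testing x = 2 gives 0, so (x - 2) is a factor.
Divide: x^3 - 7x^2 + x + 18 = (x - 2)(x^2 - 5x - 9).
Apply the quadratic formula to x^2 - 5x - 9 = 0: x = (5 +/- sqrt(61))/2, i.e. x ~= 6.4051 or x ~= -1.4051.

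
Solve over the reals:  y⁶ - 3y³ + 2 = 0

y = 1 or y = 1.2599

Let u = y³. The equation becomes u² - 3u + 2 = 0.
Factor: (u - 2)(u - 1) = 0, so u = 2 or u = 1.
y³ = 2 gives y = ∛(2) ≈ 1.2599.
y³ = 1 gives y = 1.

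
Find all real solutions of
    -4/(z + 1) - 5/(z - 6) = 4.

z = -2.1804 or z = 4.9304

Multiply both sides by (z + 1)(z - 6):
-4(z - 6) - 5(z + 1) = 4(z + 1)(z - 6).
Expand and collect terms: 4z^2 - 11z - 43 = 0.
By the quadratic formula, z = (11 +/- sqrt(809)) / 8, so z ~= 4.9304 or z ~= -2.1804.
Neither value makes a denominator zero (z != -1, z != 6), so both are valid.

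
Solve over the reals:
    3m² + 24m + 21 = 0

Factor: 3(m + 1)(m + 7) = 0.
So m = -1 or m = -7.

m = -7 or m = -1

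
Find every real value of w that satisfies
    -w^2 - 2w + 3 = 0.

Factor: -1(w + 3)(w - 1) = 0.
So w = -3 or w = 1.

w = -3 or w = 1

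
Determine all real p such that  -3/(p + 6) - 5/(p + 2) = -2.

Multiply both sides by (p + 6)(p + 2):
-3(p + 2) - 5(p + 6) = -2(p + 6)(p + 2).
Expand and collect terms: -2p² - 8p + 12 = 0.
By the quadratic formula, p = (8 ± √160) / -4, so p ≈ -5.1623 or p ≈ 1.1623.
Neither value makes a denominator zero (p ≠ -6, p ≠ -2), so both are valid.

p = -5.1623 or p = 1.1623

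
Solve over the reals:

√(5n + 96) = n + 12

n = -3

Square both sides: 5n + 96 = (n + 12)².
Expand and rearrange: n² + 19n + 48 = 0.
Solving gives n = -3 or n = -16.
Check each candidate in the original equation:
  n = -3: √(81) = 9, while n + 12 = 9 — valid.
  n = -16: √(16) = 4, while n + 12 = -4 — extraneous.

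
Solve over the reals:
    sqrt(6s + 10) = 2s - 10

s = 9

Square both sides: 6s + 10 = (2s - 10)^2.
Expand and rearrange: 4s^2 - 46s + 90 = 0.
Solving gives s = 9 or s = 2.5.
Check each candidate in the original equation:
  s = 9: sqrt(64) = 8, while 2s - 10 = 8 — valid.
  s = 2.5: sqrt(25) = 5, while 2s - 10 = -5 — extraneous.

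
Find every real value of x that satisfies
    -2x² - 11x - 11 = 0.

Discriminant: (-11)² − 4·(-2)·(-11) = 33.
Quadratic formula: x = (11 ± √33) / (-4).
So x = -11/4 - √(33)/4 ≈ -4.1861 or x = -11/4 + √(33)/4 ≈ -1.3139.

x = -4.1861 or x = -1.3139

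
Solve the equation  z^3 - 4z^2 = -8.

Rearrange: z^3 - 4z^2 + 8 = 0.
Possible rational roots are divisors of 8. Testing z = 2 gives 0, so (z - 2) is a factor.
Divide: z^3 - 4z^2 + 8 = (z - 2)(z^2 - 2z - 4).
Apply the quadratic formula to z^2 - 2z - 4 = 0: z = (2 +/- sqrt(20))/2, i.e. z ~= 3.2361 or z ~= -1.2361.

z = -1.2361 or z = 2 or z = 3.2361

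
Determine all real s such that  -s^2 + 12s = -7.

Rearrange to standard form: -s^2 + 12s + 7 = 0.
Discriminant: (12)^2 - 4*(-1)*7 = 172.
Quadratic formula: s = (-12 +/- sqrt(172)) / (-2).
So s = 6 - sqrt(43) ~= -0.5574 or s = 6 + sqrt(43) ~= 12.5574.

s = -0.5574 or s = 12.5574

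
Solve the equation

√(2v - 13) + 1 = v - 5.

Isolate the radical: √(2v - 13) = v - 6.
Square both sides: 2v - 13 = (v - 6)².
Expand and rearrange: v² - 14v + 49 = 0.
This gives the repeated root v = 7.
Check in the original equation:
  v = 7: √(1) = 1, while v - 6 = 1 — valid.

v = 7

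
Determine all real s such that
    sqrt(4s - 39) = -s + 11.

Square both sides: 4s - 39 = (-s + 11)^2.
Expand and rearrange: s^2 - 26s + 160 = 0.
Solving gives s = 16 or s = 10.
Check each candidate in the original equation:
  s = 16: sqrt(25) = 5, while -s + 11 = -5 — extraneous.
  s = 10: sqrt(1) = 1, while -s + 11 = 1 — valid.

s = 10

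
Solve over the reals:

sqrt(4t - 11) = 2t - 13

Square both sides: 4t - 11 = (2t - 13)^2.
Expand and rearrange: 4t^2 - 56t + 180 = 0.
Solving gives t = 9 or t = 5.
Check each candidate in the original equation:
  t = 9: sqrt(25) = 5, while 2t - 13 = 5 — valid.
  t = 5: sqrt(9) = 3, while 2t - 13 = -3 — extraneous.

t = 9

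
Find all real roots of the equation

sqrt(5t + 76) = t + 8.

t = 1

Square both sides: 5t + 76 = (t + 8)^2.
Expand and rearrange: t^2 + 11t - 12 = 0.
Solving gives t = 1 or t = -12.
Check each candidate in the original equation:
  t = 1: sqrt(81) = 9, while t + 8 = 9 — valid.
  t = -12: sqrt(16) = 4, while t + 8 = -4 — extraneous.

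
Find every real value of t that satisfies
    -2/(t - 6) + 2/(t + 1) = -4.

t = -1.4686 or t = 6.4686

Multiply both sides by (t - 6)(t + 1):
-2(t + 1) + 2(t - 6) = -4(t - 6)(t + 1).
Expand and collect terms: -4t^2 + 20t + 38 = 0.
By the quadratic formula, t = (-20 +/- sqrt(1008)) / -8, so t ~= -1.4686 or t ~= 6.4686.
Neither value makes a denominator zero (t != 6, t != -1), so both are valid.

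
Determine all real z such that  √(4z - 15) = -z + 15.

z = 10

Square both sides: 4z - 15 = (-z + 15)².
Expand and rearrange: z² - 34z + 240 = 0.
Solving gives z = 24 or z = 10.
Check each candidate in the original equation:
  z = 24: √(81) = 9, while -z + 15 = -9 — extraneous.
  z = 10: √(25) = 5, while -z + 15 = 5 — valid.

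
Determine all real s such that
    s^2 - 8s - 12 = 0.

Discriminant: (-8)^2 - 4*1*(-12) = 112.
Quadratic formula: s = (8 +/- sqrt(112)) / 2.
So s = 4 + 2*sqrt(7) ~= 9.2915 or s = 4 - 2*sqrt(7) ~= -1.2915.

s = -1.2915 or s = 9.2915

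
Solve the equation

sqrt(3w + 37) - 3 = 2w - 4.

Isolate the radical: sqrt(3w + 37) = 2w - 1.
Square both sides: 3w + 37 = (2w - 1)^2.
Expand and rearrange: 4w^2 - 7w - 36 = 0.
Solving gives w = 4 or w = -2.25.
Check each candidate in the original equation:
  w = 4: sqrt(49) = 7, while 2w - 1 = 7 — valid.
  w = -2.25: sqrt(30.25) = 5.5, while 2w - 1 = -5.5 — extraneous.

w = 4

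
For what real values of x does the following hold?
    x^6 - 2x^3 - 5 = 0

Let u = x^3. The equation becomes u^2 - 2u - 5 = 0.
By the quadratic formula, u = 1 + sqrt(6) or u = 1 - sqrt(6).
x^3 = 1 + sqrt(6) gives x = (1 + sqrt(6))^(1/3) ~= 1.511.
x^3 = 1 - sqrt(6) gives x = -(-1 + sqrt(6))^(1/3) ~= -1.1317.

x = -1.1317 or x = 1.511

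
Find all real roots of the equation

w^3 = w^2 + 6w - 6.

w = -2.4495 or w = 1 or w = 2.4495

Rearrange: w^3 - w^2 - 6w + 6 = 0.
Possible rational roots are divisors of 6. Testing w = 1 gives 0, so (w - 1) is a factor.
Divide: w^3 - w^2 - 6w + 6 = (w - 1)(w^2 - 6).
Apply the quadratic formula to w^2 - 6 = 0: w = (0 +/- sqrt(24))/2, i.e. w ~= 2.4495 or w ~= -2.4495.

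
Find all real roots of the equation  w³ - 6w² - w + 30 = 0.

w = -2 or w = 3 or w = 5

Possible rational roots are divisors of 30. Testing w = 5 gives 0, so (w - 5) is a factor.
Divide: w³ - 6w² - w + 30 = (w - 5)(w² - w - 6).
Factor the quadratic: w = 3 or w = -2.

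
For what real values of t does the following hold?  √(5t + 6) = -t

Square both sides: 5t + 6 = (-t)².
Expand and rearrange: t² - 5t - 6 = 0.
Solving gives t = 6 or t = -1.
Check each candidate in the original equation:
  t = 6: √(36) = 6, while -t = -6 — extraneous.
  t = -1: √(1) = 1, while -t = 1 — valid.

t = -1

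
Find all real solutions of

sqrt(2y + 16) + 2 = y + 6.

y = 0

Isolate the radical: sqrt(2y + 16) = y + 4.
Square both sides: 2y + 16 = (y + 4)^2.
Expand and rearrange: y^2 + 6y = 0.
Solving gives y = 0 or y = -6.
Check each candidate in the original equation:
  y = 0: sqrt(16) = 4, while y + 4 = 4 — valid.
  y = -6: sqrt(4) = 2, while y + 4 = -2 — extraneous.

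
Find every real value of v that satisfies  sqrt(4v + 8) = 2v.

Square both sides: 4v + 8 = (2v)^2.
Expand and rearrange: 4v^2 - 4v - 8 = 0.
Solving gives v = 2 or v = -1.
Check each candidate in the original equation:
  v = 2: sqrt(16) = 4, while 2v = 4 — valid.
  v = -1: sqrt(4) = 2, while 2v = -2 — extraneous.

v = 2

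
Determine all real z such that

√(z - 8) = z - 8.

Square both sides: z - 8 = (z - 8)².
Expand and rearrange: z² - 17z + 72 = 0.
Solving gives z = 9 or z = 8.
Check each candidate in the original equation:
  z = 9: √(1) = 1, while z - 8 = 1 — valid.
  z = 8: √(0) = 0, while z - 8 = 0 — valid.

z = 8 or z = 9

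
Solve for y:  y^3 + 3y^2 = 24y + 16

y = -6.3723 or y = -0.6277 or y = 4

Rearrange: y^3 + 3y^2 - 24y - 16 = 0.
Possible rational roots are divisors of -16. Testing y = 4 gives 0, so (y - 4) is a factor.
Divide: y^3 + 3y^2 - 24y - 16 = (y - 4)(y^2 + 7y + 4).
Apply the quadratic formula to y^2 + 7y + 4 = 0: y = (-7 +/- sqrt(33))/2, i.e. y ~= -0.6277 or y ~= -6.3723.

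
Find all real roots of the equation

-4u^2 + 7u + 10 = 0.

u = -0.9321 or u = 2.6821

Discriminant: (7)^2 - 4*(-4)*10 = 209.
Quadratic formula: u = (-7 +/- sqrt(209)) / (-8).
So u = 7/8 - sqrt(209)/8 ~= -0.9321 or u = 7/8 + sqrt(209)/8 ~= 2.6821.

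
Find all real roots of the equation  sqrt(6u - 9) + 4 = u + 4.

u = 3

Isolate the radical: sqrt(6u - 9) = u.
Square both sides: 6u - 9 = (u)^2.
Expand and rearrange: u^2 - 6u + 9 = 0.
This gives the repeated root u = 3.
Check in the original equation:
  u = 3: sqrt(9) = 3, while u = 3 — valid.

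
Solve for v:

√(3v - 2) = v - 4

v = 9

Square both sides: 3v - 2 = (v - 4)².
Expand and rearrange: v² - 11v + 18 = 0.
Solving gives v = 9 or v = 2.
Check each candidate in the original equation:
  v = 9: √(25) = 5, while v - 4 = 5 — valid.
  v = 2: √(4) = 2, while v - 4 = -2 — extraneous.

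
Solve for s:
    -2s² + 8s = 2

Rearrange to standard form: -2s² + 8s - 2 = 0.
Discriminant: (8)² − 4·(-2)·(-2) = 48.
Quadratic formula: s = (-8 ± √48) / (-4).
So s = 2 - √(3) ≈ 0.2679 or s = √(3) + 2 ≈ 3.7321.

s = 0.2679 or s = 3.7321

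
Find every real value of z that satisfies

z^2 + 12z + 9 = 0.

Discriminant: (12)^2 - 4*1*9 = 108.
Quadratic formula: z = (-12 +/- sqrt(108)) / 2.
So z = -6 + 3*sqrt(3) ~= -0.8038 or z = -6 - 3*sqrt(3) ~= -11.1962.

z = -11.1962 or z = -0.8038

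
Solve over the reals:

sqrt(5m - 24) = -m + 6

Square both sides: 5m - 24 = (-m + 6)^2.
Expand and rearrange: m^2 - 17m + 60 = 0.
Solving gives m = 12 or m = 5.
Check each candidate in the original equation:
  m = 12: sqrt(36) = 6, while -m + 6 = -6 — extraneous.
  m = 5: sqrt(1) = 1, while -m + 6 = 1 — valid.

m = 5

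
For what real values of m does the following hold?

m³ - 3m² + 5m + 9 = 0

Possible rational roots are divisors of 9. Testing m = -1 gives 0, so (m + 1) is a factor.
Divide: m³ - 3m² + 5m + 9 = (m + 1)(m² - 4m + 9).
The quadratic m² - 4m + 9 has discriminant -20 < 0, so no further real roots.

m = -1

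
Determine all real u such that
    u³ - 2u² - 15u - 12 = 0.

Possible rational roots are divisors of -12. Testing u = -1 gives 0, so (u + 1) is a factor.
Divide: u³ - 2u² - 15u - 12 = (u + 1)(u² - 3u - 12).
Apply the quadratic formula to u² - 3u - 12 = 0: u = (3 ± √57)/2, i.e. u ≈ 5.2749 or u ≈ -2.2749.

u = -2.2749 or u = -1 or u = 5.2749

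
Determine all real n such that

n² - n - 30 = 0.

Factor: (n + 5)(n - 6) = 0.
So n = -5 or n = 6.

n = -5 or n = 6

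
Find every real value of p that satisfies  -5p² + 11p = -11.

p = -0.7466 or p = 2.9466

Rearrange to standard form: -5p² + 11p + 11 = 0.
Discriminant: (11)² − 4·(-5)·11 = 341.
Quadratic formula: p = (-11 ± √341) / (-10).
So p = 11/10 - √(341)/10 ≈ -0.7466 or p = 11/10 + √(341)/10 ≈ 2.9466.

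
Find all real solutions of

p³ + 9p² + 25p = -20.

p = -4 or p = -3.618 or p = -1.382

Rearrange: p³ + 9p² + 25p + 20 = 0.
Possible rational roots are divisors of 20. Testing p = -4 gives 0, so (p + 4) is a factor.
Divide: p³ + 9p² + 25p + 20 = (p + 4)(p² + 5p + 5).
Apply the quadratic formula to p² + 5p + 5 = 0: p = (-5 ± √5)/2, i.e. p ≈ -1.382 or p ≈ -3.618.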